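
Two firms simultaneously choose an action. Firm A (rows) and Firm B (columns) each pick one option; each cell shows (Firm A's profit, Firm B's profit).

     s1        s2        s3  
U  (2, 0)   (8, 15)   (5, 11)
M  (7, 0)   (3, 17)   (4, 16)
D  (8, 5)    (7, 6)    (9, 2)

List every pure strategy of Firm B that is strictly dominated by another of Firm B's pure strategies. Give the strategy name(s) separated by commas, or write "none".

s1, s3

s1 is strictly dominated by s2 (U: 15>0, M: 17>0, D: 6>5).
s2: no other strategy beats it everywhere (s1 at U (15>0); s3 at U (15>11)).
s3: dominated, since s2 does at least as well everywhere (U: 15>11, M: 17>16, D: 6>2).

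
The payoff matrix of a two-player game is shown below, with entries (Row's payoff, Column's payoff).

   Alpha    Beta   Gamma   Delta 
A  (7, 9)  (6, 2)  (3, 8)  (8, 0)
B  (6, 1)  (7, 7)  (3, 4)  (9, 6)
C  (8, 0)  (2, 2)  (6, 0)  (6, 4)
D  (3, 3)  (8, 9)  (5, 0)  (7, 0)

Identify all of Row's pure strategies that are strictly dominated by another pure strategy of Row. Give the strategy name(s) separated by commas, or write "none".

none

A: no other strategy beats it everywhere (B at Alpha (7>6); C at Beta (6>2); D at Alpha (7>3)).
B is not dominated — it holds its own against A at Beta (7>6); C at Beta (7>2); D at Alpha (6>3).
Nothing dominates C: A at Alpha (8>7); B at Alpha (8>6); D at Alpha (8>3).
Nothing dominates D: A at Beta (8>6); B at Beta (8>7); C at Beta (8>2).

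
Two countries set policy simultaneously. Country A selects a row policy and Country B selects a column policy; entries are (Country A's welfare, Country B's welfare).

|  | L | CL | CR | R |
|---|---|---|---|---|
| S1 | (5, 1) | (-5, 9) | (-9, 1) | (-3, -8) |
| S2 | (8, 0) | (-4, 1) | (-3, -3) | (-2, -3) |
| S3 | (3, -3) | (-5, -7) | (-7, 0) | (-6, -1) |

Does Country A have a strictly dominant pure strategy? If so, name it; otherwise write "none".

S2 vs S1: L: 8>5, CL: -4>-5, CR: -3>-9, R: -2>-3.
S2 vs S3: L: 8>3, CL: -4>-5, CR: -3>-7, R: -2>-6.
S2 strictly beats every other strategy against every opponent action, so it is strictly dominant.

S2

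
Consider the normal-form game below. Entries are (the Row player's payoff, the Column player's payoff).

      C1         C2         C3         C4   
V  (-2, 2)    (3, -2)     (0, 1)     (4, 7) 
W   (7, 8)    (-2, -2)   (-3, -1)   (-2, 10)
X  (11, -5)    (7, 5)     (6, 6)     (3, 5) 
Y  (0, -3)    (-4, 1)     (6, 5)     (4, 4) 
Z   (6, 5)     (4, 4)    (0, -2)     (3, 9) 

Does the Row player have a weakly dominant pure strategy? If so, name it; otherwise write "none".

none

V fails to dominate W at C1 (-2<7).
W fails to dominate V at C2 (-2<3).
X fails to dominate V at C4 (3<4).
Y fails to dominate V at C2 (-4<3).
Z fails to dominate V at C4 (3<4).
No single strategy dominates all the others.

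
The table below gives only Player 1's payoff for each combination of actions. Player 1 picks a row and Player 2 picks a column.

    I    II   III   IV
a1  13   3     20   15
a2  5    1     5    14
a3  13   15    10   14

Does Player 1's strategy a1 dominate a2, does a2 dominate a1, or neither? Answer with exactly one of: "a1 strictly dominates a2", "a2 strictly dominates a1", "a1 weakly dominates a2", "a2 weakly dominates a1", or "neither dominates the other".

a1's payoffs vs a2's, by Player 2's action — I: 13>5, II: 3>1, III: 20>5, IV: 15>14.
a1 gives a strictly higher payoff against each opponent action, so a1 strictly dominates a2.

a1 strictly dominates a2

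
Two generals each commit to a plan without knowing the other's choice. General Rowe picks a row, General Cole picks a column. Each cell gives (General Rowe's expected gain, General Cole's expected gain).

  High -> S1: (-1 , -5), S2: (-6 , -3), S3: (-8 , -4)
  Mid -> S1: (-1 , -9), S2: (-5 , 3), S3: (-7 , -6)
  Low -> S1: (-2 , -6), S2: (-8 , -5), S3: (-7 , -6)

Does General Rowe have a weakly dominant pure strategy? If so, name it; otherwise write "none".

Mid vs High: S1: -1=-1, S2: -5>-6, S3: -7>-8.
Mid vs Low: S1: -1>-2, S2: -5>-8, S3: -7=-7.
Mid is at least as good as every other strategy against every opponent action, so it is weakly dominant.

Mid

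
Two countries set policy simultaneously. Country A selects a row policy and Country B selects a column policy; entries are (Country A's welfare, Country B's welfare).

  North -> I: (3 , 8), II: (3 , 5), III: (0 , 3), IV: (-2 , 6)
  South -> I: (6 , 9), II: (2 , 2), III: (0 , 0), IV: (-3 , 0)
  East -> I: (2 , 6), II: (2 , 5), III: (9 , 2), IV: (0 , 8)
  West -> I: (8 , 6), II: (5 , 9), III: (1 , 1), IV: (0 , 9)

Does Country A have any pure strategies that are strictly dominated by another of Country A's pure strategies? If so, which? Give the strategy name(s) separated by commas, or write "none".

North, South

North: dominated, since West does at least as well everywhere (I: 8>3, II: 5>3, III: 1>0, IV: 0>-2).
South: dominated, since West does at least as well everywhere (I: 8>6, II: 5>2, III: 1>0, IV: 0>-3).
Nothing dominates East: North at III (9>0); South at II (2=2); West at III (9>1).
Nothing dominates West: North at I (8>3); South at I (8>6); East at I (8>2).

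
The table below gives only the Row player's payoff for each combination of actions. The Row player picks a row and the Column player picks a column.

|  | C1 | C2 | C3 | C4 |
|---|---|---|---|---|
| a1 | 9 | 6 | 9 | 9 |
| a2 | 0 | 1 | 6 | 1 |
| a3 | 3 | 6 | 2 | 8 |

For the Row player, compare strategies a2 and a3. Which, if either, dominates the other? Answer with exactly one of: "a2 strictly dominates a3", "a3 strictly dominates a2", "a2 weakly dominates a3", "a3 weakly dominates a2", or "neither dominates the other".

neither dominates the other

Compare a2 to a3 across each choice by the Column player: C1: 0<3, C2: 1<6, C3: 6>2, C4: 1<8.
a2 does better at C3 but worse at C1, C2, C4; neither strategy dominates the other.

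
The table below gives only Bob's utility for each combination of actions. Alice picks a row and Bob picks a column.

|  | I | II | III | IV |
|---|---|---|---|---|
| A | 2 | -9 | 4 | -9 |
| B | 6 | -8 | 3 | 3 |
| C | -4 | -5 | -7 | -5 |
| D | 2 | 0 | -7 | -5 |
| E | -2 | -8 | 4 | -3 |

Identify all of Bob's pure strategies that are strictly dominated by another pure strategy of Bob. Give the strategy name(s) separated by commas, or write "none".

II, IV

I: no other strategy beats it everywhere (II at A (2>-9); III at B (6>3); IV at A (2>-9)).
I strictly dominates II — A: 2>-9, B: 6>-8, C: -4>-5, D: 2>0, E: -2>-8.
III: no other strategy beats it everywhere (I at A (4>2); II at A (4>-9); IV at A (4>-9)).
I strictly dominates IV — A: 2>-9, B: 6>3, C: -4>-5, D: 2>-5, E: -2>-3.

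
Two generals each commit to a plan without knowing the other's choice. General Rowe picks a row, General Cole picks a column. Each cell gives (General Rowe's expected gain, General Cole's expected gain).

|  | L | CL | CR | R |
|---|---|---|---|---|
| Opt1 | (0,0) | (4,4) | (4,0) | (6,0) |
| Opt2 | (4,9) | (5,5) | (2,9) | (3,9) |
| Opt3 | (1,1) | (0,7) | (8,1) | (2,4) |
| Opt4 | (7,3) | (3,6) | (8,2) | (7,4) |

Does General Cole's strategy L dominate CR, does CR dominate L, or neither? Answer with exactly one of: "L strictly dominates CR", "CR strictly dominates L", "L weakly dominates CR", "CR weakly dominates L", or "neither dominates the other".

L's payoffs vs CR's, by General Rowe's action — Opt1: 0=0, Opt2: 9=9, Opt3: 1=1, Opt4: 3>2.
L is at least as good everywhere and strictly better somewhere (tied only at Opt1, Opt2, Opt3), so L weakly but not strictly dominates CR.

L weakly dominates CR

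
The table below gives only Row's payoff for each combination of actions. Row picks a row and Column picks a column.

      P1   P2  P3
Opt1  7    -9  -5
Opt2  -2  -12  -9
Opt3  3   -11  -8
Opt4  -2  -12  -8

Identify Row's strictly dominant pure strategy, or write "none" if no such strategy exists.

Opt1

Opt1 vs Opt2: P1: 7>-2, P2: -9>-12, P3: -5>-9.
Opt1 vs Opt3: P1: 7>3, P2: -9>-11, P3: -5>-8.
Opt1 vs Opt4: P1: 7>-2, P2: -9>-12, P3: -5>-8.
Opt1 strictly beats every other strategy against every opponent action, so it is strictly dominant.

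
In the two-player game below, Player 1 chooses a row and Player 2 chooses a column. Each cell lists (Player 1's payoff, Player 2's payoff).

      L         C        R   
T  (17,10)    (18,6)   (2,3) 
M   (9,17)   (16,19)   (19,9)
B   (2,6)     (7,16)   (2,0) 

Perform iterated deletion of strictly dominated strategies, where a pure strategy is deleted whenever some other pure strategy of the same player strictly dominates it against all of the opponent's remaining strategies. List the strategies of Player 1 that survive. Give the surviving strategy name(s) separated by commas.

T

For Player 1, M strictly dominates B on the remaining columns (L: 9>2, C: 16>7, R: 19>2); eliminate B.
Column R is eliminated: L beats it against every remaining row (T: 10>3, M: 17>9).
For Player 1, T strictly dominates M on the remaining columns (L: 17>9, C: 18>16); eliminate M.
For Player 2, L strictly dominates C on the remaining rows (T: 10>6); eliminate C.
Among the remaining strategies, none is strictly dominated by another pure strategy of the same player, so the elimination stops.
Surviving strategies — Player 1: {T}; Player 2: {L}.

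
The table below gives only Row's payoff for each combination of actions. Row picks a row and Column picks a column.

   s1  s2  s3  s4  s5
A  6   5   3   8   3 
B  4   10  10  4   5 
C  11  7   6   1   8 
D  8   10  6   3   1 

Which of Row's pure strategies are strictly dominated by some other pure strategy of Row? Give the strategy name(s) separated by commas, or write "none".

Nothing dominates A: B at s1 (6>4); C at s4 (8>1); D at s4 (8>3).
B is not dominated — it holds its own against A at s2 (10>5); C at s2 (10>7); D at s2 (10=10).
C: no other strategy beats it everywhere (A at s1 (11>6); B at s1 (11>4); D at s1 (11>8)).
D is not dominated — it holds its own against A at s1 (8>6); B at s1 (8>4); C at s2 (10>7).

none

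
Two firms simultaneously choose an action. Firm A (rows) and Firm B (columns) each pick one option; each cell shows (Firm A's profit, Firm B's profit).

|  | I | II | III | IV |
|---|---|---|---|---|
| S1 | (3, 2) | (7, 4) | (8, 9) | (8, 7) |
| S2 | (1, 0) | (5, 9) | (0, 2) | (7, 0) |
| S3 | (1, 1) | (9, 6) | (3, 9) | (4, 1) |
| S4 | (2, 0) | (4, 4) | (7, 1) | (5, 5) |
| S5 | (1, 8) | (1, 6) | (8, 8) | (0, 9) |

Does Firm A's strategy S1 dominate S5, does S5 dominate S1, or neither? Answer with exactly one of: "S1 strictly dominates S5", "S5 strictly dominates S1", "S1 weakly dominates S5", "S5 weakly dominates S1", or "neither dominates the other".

S1's payoffs vs S5's, by Firm B's action — I: 3>1, II: 7>1, III: 8=8, IV: 8>0.
S1 is at least as good everywhere and strictly better somewhere (tied only at III), so S1 weakly but not strictly dominates S5.

S1 weakly dominates S5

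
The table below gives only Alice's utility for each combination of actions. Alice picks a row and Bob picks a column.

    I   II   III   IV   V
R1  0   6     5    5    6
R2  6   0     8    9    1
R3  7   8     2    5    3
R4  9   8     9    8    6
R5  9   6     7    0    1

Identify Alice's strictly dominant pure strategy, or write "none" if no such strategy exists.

R1 fails to dominate R2 at I (0<6).
R2 fails to dominate R1 at II (0<6).
R3 fails to dominate R1 at III (2<5).
R4 fails to dominate R1 at V (6=6).
R5 fails to dominate R1 at II (6=6).
No single strategy dominates all the others.

none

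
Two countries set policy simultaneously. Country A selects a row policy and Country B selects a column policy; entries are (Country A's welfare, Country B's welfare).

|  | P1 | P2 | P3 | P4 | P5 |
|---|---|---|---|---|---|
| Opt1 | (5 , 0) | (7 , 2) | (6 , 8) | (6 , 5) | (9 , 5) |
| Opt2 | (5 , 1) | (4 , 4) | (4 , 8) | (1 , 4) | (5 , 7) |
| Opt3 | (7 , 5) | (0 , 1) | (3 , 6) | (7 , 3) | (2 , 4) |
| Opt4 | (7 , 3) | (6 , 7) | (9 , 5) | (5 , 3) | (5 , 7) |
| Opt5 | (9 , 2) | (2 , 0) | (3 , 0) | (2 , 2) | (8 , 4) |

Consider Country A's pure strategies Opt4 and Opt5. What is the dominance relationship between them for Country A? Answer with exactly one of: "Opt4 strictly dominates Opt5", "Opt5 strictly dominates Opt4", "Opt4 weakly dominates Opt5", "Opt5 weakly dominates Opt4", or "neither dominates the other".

neither dominates the other

Opt4's payoffs vs Opt5's, by Country B's action — P1: 7<9, P2: 6>2, P3: 9>3, P4: 5>2, P5: 5<8.
Opt4 does better at P2, P3, P4 but worse at P1, P5; neither strategy dominates the other.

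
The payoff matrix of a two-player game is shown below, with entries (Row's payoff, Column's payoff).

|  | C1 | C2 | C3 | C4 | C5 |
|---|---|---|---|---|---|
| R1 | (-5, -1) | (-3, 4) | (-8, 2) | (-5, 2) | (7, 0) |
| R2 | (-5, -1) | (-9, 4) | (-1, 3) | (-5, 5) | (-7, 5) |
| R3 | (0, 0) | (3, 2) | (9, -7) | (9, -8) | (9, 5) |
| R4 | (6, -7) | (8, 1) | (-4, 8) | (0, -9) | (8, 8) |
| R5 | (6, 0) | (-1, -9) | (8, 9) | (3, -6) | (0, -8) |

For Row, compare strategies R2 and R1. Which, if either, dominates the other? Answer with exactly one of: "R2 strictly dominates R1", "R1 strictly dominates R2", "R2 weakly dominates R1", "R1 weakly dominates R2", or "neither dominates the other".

neither dominates the other

R2's payoffs vs R1's, by Column's action — C1: -5=-5, C2: -9<-3, C3: -1>-8, C4: -5=-5, C5: -7<7.
R2 does better at C3 but worse at C2, C5; neither strategy dominates the other.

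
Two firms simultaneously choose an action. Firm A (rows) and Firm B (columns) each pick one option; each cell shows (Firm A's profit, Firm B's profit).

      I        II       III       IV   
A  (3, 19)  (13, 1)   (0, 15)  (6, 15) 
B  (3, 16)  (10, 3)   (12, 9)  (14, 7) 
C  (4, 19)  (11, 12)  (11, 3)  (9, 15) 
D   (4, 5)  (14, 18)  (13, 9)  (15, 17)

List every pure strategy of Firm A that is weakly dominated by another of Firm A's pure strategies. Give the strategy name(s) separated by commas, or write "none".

A is weakly dominated by D (I: 4>3, II: 14>13, III: 13>0, IV: 15>6).
D weakly dominates B — I: 4>3, II: 14>10, III: 13>12, IV: 15>14.
D weakly dominates C — I: 4=4, II: 14>11, III: 13>11, IV: 15>9.
D: no other strategy beats it everywhere (A at I (4>3); B at I (4>3); C at II (14>11)).

A, B, C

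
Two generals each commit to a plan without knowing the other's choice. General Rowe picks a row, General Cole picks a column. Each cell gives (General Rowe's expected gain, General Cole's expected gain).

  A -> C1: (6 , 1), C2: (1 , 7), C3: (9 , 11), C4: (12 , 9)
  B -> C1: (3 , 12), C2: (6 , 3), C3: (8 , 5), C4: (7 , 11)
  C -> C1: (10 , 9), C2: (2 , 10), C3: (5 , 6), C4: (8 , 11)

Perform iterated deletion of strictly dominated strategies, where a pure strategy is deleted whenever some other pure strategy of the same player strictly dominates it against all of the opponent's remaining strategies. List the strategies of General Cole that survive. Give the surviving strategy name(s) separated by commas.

Column C2 is eliminated: C4 beats it against every remaining row (A: 9>7, B: 11>3, C: 11>10).
For General Rowe, A strictly dominates B on the remaining columns (C1: 6>3, C3: 9>8, C4: 12>7); eliminate B.
Column C1 is eliminated: C4 beats it against every remaining row (A: 9>1, C: 11>9).
Row C is eliminated: A beats it against every remaining column (C3: 9>5, C4: 12>8).
For General Cole, C3 strictly dominates C4 on the remaining rows (A: 11>9); eliminate C4.
Among the remaining strategies, none is strictly dominated by another pure strategy of the same player, so the elimination stops.
Surviving strategies — General Rowe: {A}; General Cole: {C3}.

C3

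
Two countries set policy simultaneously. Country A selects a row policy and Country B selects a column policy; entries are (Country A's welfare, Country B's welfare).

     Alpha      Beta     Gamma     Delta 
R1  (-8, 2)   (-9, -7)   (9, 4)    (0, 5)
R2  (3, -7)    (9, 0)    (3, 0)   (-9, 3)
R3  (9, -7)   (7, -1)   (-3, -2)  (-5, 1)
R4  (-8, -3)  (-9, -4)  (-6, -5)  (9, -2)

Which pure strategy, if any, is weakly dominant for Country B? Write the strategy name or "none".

Delta vs Alpha: R1: 5>2, R2: 3>-7, R3: 1>-7, R4: -2>-3.
Delta vs Beta: R1: 5>-7, R2: 3>0, R3: 1>-1, R4: -2>-4.
Delta vs Gamma: R1: 5>4, R2: 3>0, R3: 1>-2, R4: -2>-5.
Delta is at least as good as every other strategy against every opponent action, so it is weakly dominant.

Delta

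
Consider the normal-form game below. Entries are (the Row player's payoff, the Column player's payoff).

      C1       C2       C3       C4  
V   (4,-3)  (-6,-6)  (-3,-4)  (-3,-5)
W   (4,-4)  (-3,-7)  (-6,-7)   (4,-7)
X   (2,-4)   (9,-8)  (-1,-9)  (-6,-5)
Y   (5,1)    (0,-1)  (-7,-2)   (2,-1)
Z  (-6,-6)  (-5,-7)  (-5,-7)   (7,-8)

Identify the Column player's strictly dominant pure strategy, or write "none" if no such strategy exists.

C1

C1 vs C2: V: -3>-6, W: -4>-7, X: -4>-8, Y: 1>-1, Z: -6>-7.
C1 vs C3: V: -3>-4, W: -4>-7, X: -4>-9, Y: 1>-2, Z: -6>-7.
C1 vs C4: V: -3>-5, W: -4>-7, X: -4>-5, Y: 1>-1, Z: -6>-8.
C1 strictly beats every other strategy against every opponent action, so it is strictly dominant.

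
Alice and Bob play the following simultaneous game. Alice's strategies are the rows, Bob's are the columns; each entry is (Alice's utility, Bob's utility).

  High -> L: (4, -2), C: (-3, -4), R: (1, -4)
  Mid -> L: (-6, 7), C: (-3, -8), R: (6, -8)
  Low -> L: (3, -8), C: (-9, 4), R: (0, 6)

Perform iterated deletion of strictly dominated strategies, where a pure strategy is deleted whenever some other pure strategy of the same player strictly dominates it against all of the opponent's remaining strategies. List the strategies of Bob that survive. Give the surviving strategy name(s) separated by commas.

For Alice, High strictly dominates Low on the remaining columns (L: 4>3, C: -3>-9, R: 1>0); eliminate Low.
Column C is eliminated: L beats it against every remaining row (High: -2>-4, Mid: 7>-8).
Bob's strategy R is strictly dominated by L (High: -2>-4, Mid: 7>-8) and is removed.
Row Mid is eliminated: High beats it against every remaining column (L: 4>-6).
Among the remaining strategies, none is strictly dominated by another pure strategy of the same player, so the elimination stops.
Surviving strategies — Alice: {High}; Bob: {L}.

L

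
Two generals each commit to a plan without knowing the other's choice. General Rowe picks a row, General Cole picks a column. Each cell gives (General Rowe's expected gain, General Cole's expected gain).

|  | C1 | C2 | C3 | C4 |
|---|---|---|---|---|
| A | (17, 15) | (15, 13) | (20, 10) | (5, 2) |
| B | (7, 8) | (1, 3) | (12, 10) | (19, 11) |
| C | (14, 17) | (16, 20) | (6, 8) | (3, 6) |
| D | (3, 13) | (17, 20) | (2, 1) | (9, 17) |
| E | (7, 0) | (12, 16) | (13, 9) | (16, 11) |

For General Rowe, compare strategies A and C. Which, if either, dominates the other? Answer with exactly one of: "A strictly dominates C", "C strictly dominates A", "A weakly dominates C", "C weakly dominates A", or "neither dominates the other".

A's payoffs vs C's, by General Cole's action — C1: 17>14, C2: 15<16, C3: 20>6, C4: 5>3.
A does better at C1, C3, C4 but worse at C2; neither strategy dominates the other.

neither dominates the other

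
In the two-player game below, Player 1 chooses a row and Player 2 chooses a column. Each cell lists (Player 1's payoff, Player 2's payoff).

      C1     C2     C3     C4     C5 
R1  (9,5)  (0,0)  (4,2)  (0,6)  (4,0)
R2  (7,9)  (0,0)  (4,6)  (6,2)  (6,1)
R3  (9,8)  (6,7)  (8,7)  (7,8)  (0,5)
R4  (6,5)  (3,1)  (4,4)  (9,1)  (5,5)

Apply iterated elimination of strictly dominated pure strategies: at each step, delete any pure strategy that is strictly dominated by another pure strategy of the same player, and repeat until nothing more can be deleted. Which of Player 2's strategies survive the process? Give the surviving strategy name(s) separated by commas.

C1, C4, C5

Player 2's strategy C2 is strictly dominated by C1 (R1: 5>0, R2: 9>0, R3: 8>7, R4: 5>1) and is removed.
Player 2's strategy C3 is strictly dominated by C1 (R1: 5>2, R2: 9>6, R3: 8>7, R4: 5>4) and is removed.
Among the remaining strategies, none is strictly dominated by another pure strategy of the same player, so the elimination stops.
Surviving strategies — Player 1: {R1, R2, R3, R4}; Player 2: {C1, C4, C5}.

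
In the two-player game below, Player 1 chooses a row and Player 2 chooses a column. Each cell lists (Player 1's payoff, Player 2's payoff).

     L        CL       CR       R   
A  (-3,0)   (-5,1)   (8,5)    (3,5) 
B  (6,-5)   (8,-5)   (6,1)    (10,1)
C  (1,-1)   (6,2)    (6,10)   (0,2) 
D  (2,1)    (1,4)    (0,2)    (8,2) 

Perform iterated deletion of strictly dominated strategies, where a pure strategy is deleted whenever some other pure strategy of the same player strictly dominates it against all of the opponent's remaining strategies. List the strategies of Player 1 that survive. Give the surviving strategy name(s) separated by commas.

A, B

Row D is eliminated: B beats it against every remaining column (L: 6>2, CL: 8>1, CR: 6>0, R: 10>8).
Player 2's strategy L is strictly dominated by CR (A: 5>0, B: 1>-5, C: 10>-1) and is removed.
Column CL is eliminated: CR beats it against every remaining row (A: 5>1, B: 1>-5, C: 10>2).
Player 1's strategy C is strictly dominated by A (CR: 8>6, R: 3>0) and is removed.
Among the remaining strategies, none is strictly dominated by another pure strategy of the same player, so the elimination stops.
Surviving strategies — Player 1: {A, B}; Player 2: {CR, R}.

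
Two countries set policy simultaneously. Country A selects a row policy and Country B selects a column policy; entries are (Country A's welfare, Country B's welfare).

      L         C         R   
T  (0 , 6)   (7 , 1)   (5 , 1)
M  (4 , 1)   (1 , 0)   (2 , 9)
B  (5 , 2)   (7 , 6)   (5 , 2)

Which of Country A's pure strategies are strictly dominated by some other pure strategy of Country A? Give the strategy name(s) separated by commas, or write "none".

M

T: no other strategy beats it everywhere (M at C (7>1); B at C (7=7)).
M is strictly dominated by B (L: 5>4, C: 7>1, R: 5>2).
B: no other strategy beats it everywhere (T at L (5>0); M at L (5>4)).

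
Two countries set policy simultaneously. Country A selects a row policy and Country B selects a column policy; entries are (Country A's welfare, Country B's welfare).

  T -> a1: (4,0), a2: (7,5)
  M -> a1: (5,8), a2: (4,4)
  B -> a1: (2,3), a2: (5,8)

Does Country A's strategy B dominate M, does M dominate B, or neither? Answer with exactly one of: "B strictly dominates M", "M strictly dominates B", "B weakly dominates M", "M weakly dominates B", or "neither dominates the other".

neither dominates the other

Compare B to M across every action of Country B: a1: 2<5, a2: 5>4.
B does better at a2 but worse at a1; neither strategy dominates the other.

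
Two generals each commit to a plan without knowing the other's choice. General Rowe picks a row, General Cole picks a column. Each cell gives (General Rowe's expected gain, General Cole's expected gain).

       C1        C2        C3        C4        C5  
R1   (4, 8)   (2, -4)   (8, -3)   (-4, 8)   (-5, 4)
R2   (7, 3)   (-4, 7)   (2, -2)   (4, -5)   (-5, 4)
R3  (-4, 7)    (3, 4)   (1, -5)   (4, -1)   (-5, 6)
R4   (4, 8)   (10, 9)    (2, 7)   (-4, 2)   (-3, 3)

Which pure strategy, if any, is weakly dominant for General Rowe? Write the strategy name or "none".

R1 fails to dominate R2 at C1 (4<7).
R2 fails to dominate R1 at C2 (-4<2).
R3 fails to dominate R1 at C1 (-4<4).
R4 fails to dominate R1 at C3 (2<8).
No single strategy dominates all the others.

none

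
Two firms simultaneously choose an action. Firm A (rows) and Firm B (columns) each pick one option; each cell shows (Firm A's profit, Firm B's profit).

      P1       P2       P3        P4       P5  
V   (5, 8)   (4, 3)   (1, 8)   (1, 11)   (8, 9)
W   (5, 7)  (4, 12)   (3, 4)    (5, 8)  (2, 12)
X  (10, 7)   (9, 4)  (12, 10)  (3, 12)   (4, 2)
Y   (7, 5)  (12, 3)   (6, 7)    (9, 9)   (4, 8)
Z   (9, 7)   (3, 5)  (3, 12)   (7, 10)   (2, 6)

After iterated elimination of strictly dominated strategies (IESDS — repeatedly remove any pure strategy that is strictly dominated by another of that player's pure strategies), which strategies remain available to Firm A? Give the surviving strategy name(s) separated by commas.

Row W is eliminated: Y beats it against every remaining column (P1: 7>5, P2: 12>4, P3: 6>3, P4: 9>5, P5: 4>2).
Column P1 is eliminated: P4 beats it against every remaining row (V: 11>8, X: 12>7, Y: 9>5, Z: 10>7).
Firm A's strategy Z is strictly dominated by Y (P2: 12>3, P3: 6>3, P4: 9>7, P5: 4>2) and is removed.
Column P2 is eliminated: P3 beats it against every remaining row (V: 8>3, X: 10>4, Y: 7>3).
Firm B's strategy P3 is strictly dominated by P4 (V: 11>8, X: 12>10, Y: 9>7) and is removed.
Column P5 is eliminated: P4 beats it against every remaining row (V: 11>9, X: 12>2, Y: 9>8).
Firm A's strategy V is strictly dominated by X (P4: 3>1) and is removed.
Row X is eliminated: Y beats it against every remaining column (P4: 9>3).
Among the remaining strategies, none is strictly dominated by another pure strategy of the same player, so the elimination stops.
Surviving strategies — Firm A: {Y}; Firm B: {P4}.

Y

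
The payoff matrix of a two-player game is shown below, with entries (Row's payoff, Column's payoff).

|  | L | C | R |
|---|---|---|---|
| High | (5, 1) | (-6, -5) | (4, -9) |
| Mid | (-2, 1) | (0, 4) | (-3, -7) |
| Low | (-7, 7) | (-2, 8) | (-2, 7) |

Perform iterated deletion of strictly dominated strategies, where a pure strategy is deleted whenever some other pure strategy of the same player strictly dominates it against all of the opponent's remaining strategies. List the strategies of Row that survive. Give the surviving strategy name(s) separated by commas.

High, Mid

Column R is eliminated: C beats it against every remaining row (High: -5>-9, Mid: 4>-7, Low: 8>7).
Row Low is eliminated: Mid beats it against every remaining column (L: -2>-7, C: 0>-2).
Among the remaining strategies, none is strictly dominated by another pure strategy of the same player, so the elimination stops.
Surviving strategies — Row: {High, Mid}; Column: {L, C}.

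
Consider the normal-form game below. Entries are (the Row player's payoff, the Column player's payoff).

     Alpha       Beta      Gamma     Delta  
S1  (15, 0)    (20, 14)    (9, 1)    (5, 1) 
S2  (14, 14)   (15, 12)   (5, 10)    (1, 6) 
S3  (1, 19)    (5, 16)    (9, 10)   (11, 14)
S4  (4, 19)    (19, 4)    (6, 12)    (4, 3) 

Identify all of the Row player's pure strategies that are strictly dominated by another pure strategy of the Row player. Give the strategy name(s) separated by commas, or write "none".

S2, S4

S1 is not dominated — it holds its own against S2 at Alpha (15>14); S3 at Alpha (15>1); S4 at Alpha (15>4).
S2: dominated, since S1 does at least as well everywhere (Alpha: 15>14, Beta: 20>15, Gamma: 9>5, Delta: 5>1).
S3 is not dominated — it holds its own against S1 at Gamma (9=9); S2 at Gamma (9>5); S4 at Gamma (9>6).
S1 strictly dominates S4 — Alpha: 15>4, Beta: 20>19, Gamma: 9>6, Delta: 5>4.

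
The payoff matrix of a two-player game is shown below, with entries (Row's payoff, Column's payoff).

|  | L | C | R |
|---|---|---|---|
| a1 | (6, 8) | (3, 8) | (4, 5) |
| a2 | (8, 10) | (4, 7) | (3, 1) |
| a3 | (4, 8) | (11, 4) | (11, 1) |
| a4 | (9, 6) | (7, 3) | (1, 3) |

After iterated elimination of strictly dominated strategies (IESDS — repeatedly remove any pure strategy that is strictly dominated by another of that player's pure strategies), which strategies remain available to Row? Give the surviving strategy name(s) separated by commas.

Column R is eliminated: L beats it against every remaining row (a1: 8>5, a2: 10>1, a3: 8>1, a4: 6>3).
Row a1 is eliminated: a2 beats it against every remaining column (L: 8>6, C: 4>3).
Row a2 is eliminated: a4 beats it against every remaining column (L: 9>8, C: 7>4).
Column's strategy C is strictly dominated by L (a3: 8>4, a4: 6>3) and is removed.
For Row, a4 strictly dominates a3 on the remaining columns (L: 9>4); eliminate a3.
Among the remaining strategies, none is strictly dominated by another pure strategy of the same player, so the elimination stops.
Surviving strategies — Row: {a4}; Column: {L}.

a4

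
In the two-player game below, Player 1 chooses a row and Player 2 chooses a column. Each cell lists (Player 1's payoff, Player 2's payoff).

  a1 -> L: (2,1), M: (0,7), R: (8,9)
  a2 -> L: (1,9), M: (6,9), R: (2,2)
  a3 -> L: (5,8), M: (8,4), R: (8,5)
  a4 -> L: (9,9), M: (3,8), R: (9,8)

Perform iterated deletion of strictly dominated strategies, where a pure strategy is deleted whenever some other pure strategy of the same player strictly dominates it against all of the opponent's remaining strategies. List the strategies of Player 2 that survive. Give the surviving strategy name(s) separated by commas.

Player 1's strategy a1 is strictly dominated by a4 (L: 9>2, M: 3>0, R: 9>8) and is removed.
For Player 1, a3 strictly dominates a2 on the remaining columns (L: 5>1, M: 8>6, R: 8>2); eliminate a2.
Player 2's strategy M is strictly dominated by L (a3: 8>4, a4: 9>8) and is removed.
For Player 1, a4 strictly dominates a3 on the remaining columns (L: 9>5, R: 9>8); eliminate a3.
For Player 2, L strictly dominates R on the remaining rows (a4: 9>8); eliminate R.
Among the remaining strategies, none is strictly dominated by another pure strategy of the same player, so the elimination stops.
Surviving strategies — Player 1: {a4}; Player 2: {L}.

L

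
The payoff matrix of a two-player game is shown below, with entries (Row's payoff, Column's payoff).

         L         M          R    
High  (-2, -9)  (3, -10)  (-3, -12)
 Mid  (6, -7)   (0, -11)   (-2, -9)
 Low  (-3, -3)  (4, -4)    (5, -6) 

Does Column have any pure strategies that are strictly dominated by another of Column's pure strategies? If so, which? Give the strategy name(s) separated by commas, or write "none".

Nothing dominates L: M at High (-9>-10); R at High (-9>-12).
L strictly dominates M — High: -9>-10, Mid: -7>-11, Low: -3>-4.
R: dominated, since L does at least as well everywhere (High: -9>-12, Mid: -7>-9, Low: -3>-6).

M, R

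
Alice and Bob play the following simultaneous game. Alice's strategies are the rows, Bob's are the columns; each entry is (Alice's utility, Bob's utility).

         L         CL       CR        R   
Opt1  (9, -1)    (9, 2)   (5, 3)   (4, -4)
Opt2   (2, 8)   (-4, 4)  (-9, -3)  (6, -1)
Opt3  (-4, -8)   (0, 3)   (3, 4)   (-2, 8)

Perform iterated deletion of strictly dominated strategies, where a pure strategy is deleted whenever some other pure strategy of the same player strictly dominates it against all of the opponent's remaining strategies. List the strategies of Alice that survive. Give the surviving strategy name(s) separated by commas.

Opt1

Row Opt3 is eliminated: Opt1 beats it against every remaining column (L: 9>-4, CL: 9>0, CR: 5>3, R: 4>-2).
Column R is eliminated: L beats it against every remaining row (Opt1: -1>-4, Opt2: 8>-1).
Alice's strategy Opt2 is strictly dominated by Opt1 (L: 9>2, CL: 9>-4, CR: 5>-9) and is removed.
Bob's strategy L is strictly dominated by CL (Opt1: 2>-1) and is removed.
Bob's strategy CL is strictly dominated by CR (Opt1: 3>2) and is removed.
Among the remaining strategies, none is strictly dominated by another pure strategy of the same player, so the elimination stops.
Surviving strategies — Alice: {Opt1}; Bob: {CR}.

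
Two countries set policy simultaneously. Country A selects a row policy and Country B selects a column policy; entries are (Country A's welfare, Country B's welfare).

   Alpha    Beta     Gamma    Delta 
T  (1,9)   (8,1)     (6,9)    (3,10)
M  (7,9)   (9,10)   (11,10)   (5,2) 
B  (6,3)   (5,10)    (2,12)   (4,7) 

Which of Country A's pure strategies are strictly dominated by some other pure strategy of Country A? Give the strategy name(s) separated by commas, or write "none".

T is strictly dominated by M (Alpha: 7>1, Beta: 9>8, Gamma: 11>6, Delta: 5>3).
M: no other strategy beats it everywhere (T at Alpha (7>1); B at Alpha (7>6)).
M strictly dominates B — Alpha: 7>6, Beta: 9>5, Gamma: 11>2, Delta: 5>4.

T, B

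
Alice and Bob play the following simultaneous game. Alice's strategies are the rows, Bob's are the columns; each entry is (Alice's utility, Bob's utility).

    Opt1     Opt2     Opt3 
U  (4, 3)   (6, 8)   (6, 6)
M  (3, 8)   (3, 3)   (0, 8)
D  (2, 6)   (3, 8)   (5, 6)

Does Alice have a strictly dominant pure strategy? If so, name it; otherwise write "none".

U vs M: Opt1: 4>3, Opt2: 6>3, Opt3: 6>0.
U vs D: Opt1: 4>2, Opt2: 6>3, Opt3: 6>5.
U strictly beats every other strategy against every opponent action, so it is strictly dominant.

U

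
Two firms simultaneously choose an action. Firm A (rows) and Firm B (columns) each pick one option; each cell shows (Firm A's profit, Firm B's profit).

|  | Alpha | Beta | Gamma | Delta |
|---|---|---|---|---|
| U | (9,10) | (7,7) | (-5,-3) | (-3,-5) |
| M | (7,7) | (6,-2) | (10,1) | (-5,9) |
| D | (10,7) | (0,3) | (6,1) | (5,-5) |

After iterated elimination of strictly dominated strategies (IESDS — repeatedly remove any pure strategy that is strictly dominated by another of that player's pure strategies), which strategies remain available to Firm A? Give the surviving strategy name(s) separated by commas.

D

Firm B's strategy Beta is strictly dominated by Alpha (U: 10>7, M: 7>-2, D: 7>3) and is removed.
For Firm A, D strictly dominates U on the remaining columns (Alpha: 10>9, Gamma: 6>-5, Delta: 5>-3); eliminate U.
Firm B's strategy Gamma is strictly dominated by Alpha (M: 7>1, D: 7>1) and is removed.
For Firm A, D strictly dominates M on the remaining columns (Alpha: 10>7, Delta: 5>-5); eliminate M.
Column Delta is eliminated: Alpha beats it against every remaining row (D: 7>-5).
Among the remaining strategies, none is strictly dominated by another pure strategy of the same player, so the elimination stops.
Surviving strategies — Firm A: {D}; Firm B: {Alpha}.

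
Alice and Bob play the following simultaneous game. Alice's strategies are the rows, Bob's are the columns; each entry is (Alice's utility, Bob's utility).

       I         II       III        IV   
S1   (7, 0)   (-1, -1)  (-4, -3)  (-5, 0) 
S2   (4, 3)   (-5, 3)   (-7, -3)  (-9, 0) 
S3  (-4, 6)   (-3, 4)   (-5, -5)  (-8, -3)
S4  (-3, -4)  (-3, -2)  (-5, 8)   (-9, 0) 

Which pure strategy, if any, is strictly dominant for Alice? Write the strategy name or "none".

S1 vs S2: I: 7>4, II: -1>-5, III: -4>-7, IV: -5>-9.
S1 vs S3: I: 7>-4, II: -1>-3, III: -4>-5, IV: -5>-8.
S1 vs S4: I: 7>-3, II: -1>-3, III: -4>-5, IV: -5>-9.
S1 strictly beats every other strategy against every opponent action, so it is strictly dominant.

S1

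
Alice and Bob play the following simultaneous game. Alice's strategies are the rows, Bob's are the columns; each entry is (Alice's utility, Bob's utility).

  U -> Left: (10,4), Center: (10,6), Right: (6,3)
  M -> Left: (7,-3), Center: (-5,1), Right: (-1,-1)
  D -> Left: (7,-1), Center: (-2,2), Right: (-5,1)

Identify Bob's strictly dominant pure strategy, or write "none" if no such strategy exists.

Center

Center vs Left: U: 6>4, M: 1>-3, D: 2>-1.
Center vs Right: U: 6>3, M: 1>-1, D: 2>1.
Center strictly beats every other strategy against every opponent action, so it is strictly dominant.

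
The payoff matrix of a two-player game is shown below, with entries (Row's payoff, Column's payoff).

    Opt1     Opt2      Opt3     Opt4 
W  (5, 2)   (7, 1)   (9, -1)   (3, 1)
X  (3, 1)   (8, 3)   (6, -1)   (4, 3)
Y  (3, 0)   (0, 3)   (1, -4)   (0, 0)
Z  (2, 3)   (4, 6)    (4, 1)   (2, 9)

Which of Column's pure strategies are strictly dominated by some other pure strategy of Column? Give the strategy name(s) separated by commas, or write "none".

Nothing dominates Opt1: Opt2 at W (2>1); Opt3 at W (2>-1); Opt4 at W (2>1).
Nothing dominates Opt2: Opt1 at X (3>1); Opt3 at W (1>-1); Opt4 at W (1=1).
Opt1 strictly dominates Opt3 — W: 2>-1, X: 1>-1, Y: 0>-4, Z: 3>1.
Opt4 is not dominated — it holds its own against Opt1 at X (3>1); Opt2 at W (1=1); Opt3 at W (1>-1).

Opt3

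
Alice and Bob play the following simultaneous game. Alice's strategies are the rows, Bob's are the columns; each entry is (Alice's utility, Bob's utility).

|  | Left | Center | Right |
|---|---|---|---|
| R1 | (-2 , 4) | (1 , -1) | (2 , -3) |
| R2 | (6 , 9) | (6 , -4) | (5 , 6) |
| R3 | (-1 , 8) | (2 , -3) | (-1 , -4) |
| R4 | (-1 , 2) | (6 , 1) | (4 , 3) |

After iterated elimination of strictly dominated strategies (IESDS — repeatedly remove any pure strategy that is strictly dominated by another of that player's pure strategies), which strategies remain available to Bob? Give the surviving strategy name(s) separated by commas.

Left

For Alice, R2 strictly dominates R1 on the remaining columns (Left: 6>-2, Center: 6>1, Right: 5>2); eliminate R1.
Alice's strategy R3 is strictly dominated by R2 (Left: 6>-1, Center: 6>2, Right: 5>-1) and is removed.
Bob's strategy Center is strictly dominated by Left (R2: 9>-4, R4: 2>1) and is removed.
Alice's strategy R4 is strictly dominated by R2 (Left: 6>-1, Right: 5>4) and is removed.
Column Right is eliminated: Left beats it against every remaining row (R2: 9>6).
Among the remaining strategies, none is strictly dominated by another pure strategy of the same player, so the elimination stops.
Surviving strategies — Alice: {R2}; Bob: {Left}.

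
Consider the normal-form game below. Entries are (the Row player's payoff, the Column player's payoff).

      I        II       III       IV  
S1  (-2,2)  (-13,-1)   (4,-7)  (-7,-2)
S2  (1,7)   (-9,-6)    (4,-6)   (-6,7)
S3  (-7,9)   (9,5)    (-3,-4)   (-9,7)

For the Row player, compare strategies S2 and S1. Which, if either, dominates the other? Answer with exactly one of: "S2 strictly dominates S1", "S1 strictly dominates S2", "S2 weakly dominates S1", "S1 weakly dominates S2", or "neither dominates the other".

S2 weakly dominates S1

Compare S2 to S1 across each opponent action: I: 1>-2, II: -9>-13, III: 4=4, IV: -6>-7.
S2 is at least as good everywhere and strictly better somewhere (tied only at III), so S2 weakly but not strictly dominates S1.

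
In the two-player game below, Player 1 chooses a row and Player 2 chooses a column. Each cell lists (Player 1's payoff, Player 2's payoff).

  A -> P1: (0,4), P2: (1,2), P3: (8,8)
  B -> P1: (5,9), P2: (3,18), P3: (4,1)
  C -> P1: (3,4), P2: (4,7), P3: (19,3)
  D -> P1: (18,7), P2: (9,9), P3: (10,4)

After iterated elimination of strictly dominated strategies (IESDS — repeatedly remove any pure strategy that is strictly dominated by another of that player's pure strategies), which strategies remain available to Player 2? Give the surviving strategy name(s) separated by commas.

For Player 1, C strictly dominates A on the remaining columns (P1: 3>0, P2: 4>1, P3: 19>8); eliminate A.
Row B is eliminated: D beats it against every remaining column (P1: 18>5, P2: 9>3, P3: 10>4).
For Player 2, P2 strictly dominates P1 on the remaining rows (C: 7>4, D: 9>7); eliminate P1.
Player 2's strategy P3 is strictly dominated by P2 (C: 7>3, D: 9>4) and is removed.
Player 1's strategy C is strictly dominated by D (P2: 9>4) and is removed.
Among the remaining strategies, none is strictly dominated by another pure strategy of the same player, so the elimination stops.
Surviving strategies — Player 1: {D}; Player 2: {P2}.

P2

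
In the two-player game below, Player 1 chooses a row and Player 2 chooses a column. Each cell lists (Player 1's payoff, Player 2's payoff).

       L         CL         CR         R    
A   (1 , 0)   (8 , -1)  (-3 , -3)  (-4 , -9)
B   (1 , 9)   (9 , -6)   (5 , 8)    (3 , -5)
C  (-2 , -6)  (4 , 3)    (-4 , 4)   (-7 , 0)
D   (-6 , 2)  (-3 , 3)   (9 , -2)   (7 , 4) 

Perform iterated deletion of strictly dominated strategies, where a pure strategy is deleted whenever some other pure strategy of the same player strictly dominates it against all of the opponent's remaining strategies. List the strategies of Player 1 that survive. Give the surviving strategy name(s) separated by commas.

A, B, D

Row C is eliminated: A beats it against every remaining column (L: 1>-2, CL: 8>4, CR: -3>-4, R: -4>-7).
Column CR is eliminated: L beats it against every remaining row (A: 0>-3, B: 9>8, D: 2>-2).
Among the remaining strategies, none is strictly dominated by another pure strategy of the same player, so the elimination stops.
Surviving strategies — Player 1: {A, B, D}; Player 2: {L, CL, R}.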